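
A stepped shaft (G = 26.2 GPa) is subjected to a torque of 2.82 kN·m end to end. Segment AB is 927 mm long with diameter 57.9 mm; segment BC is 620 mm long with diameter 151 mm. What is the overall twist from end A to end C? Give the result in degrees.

J_AB = π(0.0579)⁴/32 = 1.10×10^-6 m⁴; J_BC = π(0.151)⁴/32 = 5.10×10^-5 m⁴.
θ = (T/G)·Σ L_i/J_i = (2820/26.2×10⁹)·(0.927/1.10×10^-6 + 0.620/5.10×10^-5) = 0.09174 rad.

5.26°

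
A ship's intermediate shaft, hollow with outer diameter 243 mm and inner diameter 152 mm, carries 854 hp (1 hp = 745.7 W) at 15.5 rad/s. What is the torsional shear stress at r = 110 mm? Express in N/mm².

15.6 N/mm²

ω = 15.5 rad/s, so T = P/ω = 854×745.7 / 15.50 = 41090 N·m.
J = π(d_o⁴ − d_i⁴)/32 = π(0.243⁴ − 0.152⁴)/32 = 2.899×10^-4 m⁴.
Shear stress varies linearly with radius: τ = T·r/J = 41090 × 0.110 / 2.899×10^-4 = 1.559×10^7 Pa.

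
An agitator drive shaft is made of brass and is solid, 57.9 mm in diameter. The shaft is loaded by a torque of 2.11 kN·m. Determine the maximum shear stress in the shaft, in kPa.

J = πd⁴/32 = π(0.0579)⁴/32 = 1.103×10^-6 m⁴.
τ_max = T·r/J = 2110 × 0.0290 / 1.103×10^-6 = 5.536×10^7 Pa.

55400 kPa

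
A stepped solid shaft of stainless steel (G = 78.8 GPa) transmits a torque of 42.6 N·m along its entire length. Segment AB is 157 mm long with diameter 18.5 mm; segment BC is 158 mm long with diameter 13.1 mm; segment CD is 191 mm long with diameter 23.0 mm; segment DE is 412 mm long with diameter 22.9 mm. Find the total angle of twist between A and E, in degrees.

J_AB = π(0.0185)⁴/32 = 1.15×10^-8 m⁴; J_BC = π(0.0131)⁴/32 = 2.89×10^-9 m⁴; J_CD = π(0.0230)⁴/32 = 2.75×10^-8 m⁴; J_DE = π(0.0229)⁴/32 = 2.70×10^-8 m⁴.
θ = (T/G)·Σ L_i/J_i = (42.60/78.8×10⁹)·(0.157/1.15×10^-8 + 0.158/2.89×10^-9 + 0.191/2.75×10^-8 + 0.412/2.70×10^-8) = 0.04893 rad.

2.80°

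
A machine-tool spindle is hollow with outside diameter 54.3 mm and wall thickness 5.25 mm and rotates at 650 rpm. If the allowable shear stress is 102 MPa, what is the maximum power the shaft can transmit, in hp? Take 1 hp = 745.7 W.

J = π(d_o⁴ − d_i⁴)/32 = π(0.0543⁴ − 0.0438⁴)/32 = 4.922×10^-7 m⁴.
T_max = τ_allow·J/r = 1.02×10^8 × 4.922×10^-7 / 0.0271 = 1849 N·m.
ω = 2π·650/60 = 68.07 rad/s, so P_max = T_max·ω = 1.259×10^5 W.

169 hp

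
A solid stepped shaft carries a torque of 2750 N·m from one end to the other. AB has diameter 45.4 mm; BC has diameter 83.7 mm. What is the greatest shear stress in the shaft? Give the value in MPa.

150 MPa

Under the same torque, τ_max = 16T/(πd³) is largest where d is smallest — segment AB (d = 45.4 mm).
τ_max = 16·2750/(π·(0.0454)³) = 1.497×10^8 Pa.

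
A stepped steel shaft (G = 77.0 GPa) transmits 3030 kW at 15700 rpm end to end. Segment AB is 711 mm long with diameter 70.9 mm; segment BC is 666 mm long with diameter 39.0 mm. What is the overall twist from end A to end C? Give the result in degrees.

4.41°

ω = 2π·15700/60 = 1644 rad/s, so T = P/ω = 3030×10³ / 1644 = 1843 N·m.
J_AB = π(0.0709)⁴/32 = 2.48×10^-6 m⁴; J_BC = π(0.0390)⁴/32 = 2.27×10^-7 m⁴.
θ = (T/G)·Σ L_i/J_i = (1843/77.0×10⁹)·(0.711/2.48×10^-6 + 0.666/2.27×10^-7) = 0.07704 rad.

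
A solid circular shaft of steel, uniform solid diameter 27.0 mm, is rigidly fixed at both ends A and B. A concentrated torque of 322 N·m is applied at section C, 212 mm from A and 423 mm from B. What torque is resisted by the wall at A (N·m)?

214 N·m

With uniform GJ and both ends fixed, compatibility θ_AC = θ_CB gives T_A·a = T_B·b, together with T_A + T_B = T₀.
T_A = T₀·b/(a+b) = 322.0·423/635.0 = 214.5 N·m; T_B = 107.5 N·m.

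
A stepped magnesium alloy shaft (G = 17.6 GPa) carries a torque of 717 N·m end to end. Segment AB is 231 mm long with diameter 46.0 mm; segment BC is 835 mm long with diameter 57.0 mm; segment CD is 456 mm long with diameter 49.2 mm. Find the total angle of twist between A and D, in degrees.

J_AB = π(0.0460)⁴/32 = 4.40×10^-7 m⁴; J_BC = π(0.0570)⁴/32 = 1.04×10^-6 m⁴; J_CD = π(0.0492)⁴/32 = 5.75×10^-7 m⁴.
θ = (T/G)·Σ L_i/J_i = (717.0/17.6×10⁹)·(0.231/4.40×10^-7 + 0.835/1.04×10^-6 + 0.456/5.75×10^-7) = 0.08653 rad.

4.96°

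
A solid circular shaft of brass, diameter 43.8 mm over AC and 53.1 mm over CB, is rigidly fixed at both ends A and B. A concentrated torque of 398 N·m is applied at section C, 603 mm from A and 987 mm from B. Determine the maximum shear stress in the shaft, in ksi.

Compatibility: T_A·a/J_AC = T_B·b/J_CB with T_A + T_B = T₀.
J_AC = 3.61×10^-7 m⁴, J_CB = 7.81×10^-7 m⁴, so T_A = T₀·(J_AC/a)/((J_AC/a)+(J_CB/b)) = 171.6 N·m, T_B = 226.4 N·m.
τ in each portion: τ_AC = 1.04×10^7 Pa, τ_CB = 7.70×10^6 Pa; maximum is in AC.
τ_max = T_AC·r/J = 171.6·0.0219/3.61×10^-7 = 1.040×10^7 Pa.

1.51 ksi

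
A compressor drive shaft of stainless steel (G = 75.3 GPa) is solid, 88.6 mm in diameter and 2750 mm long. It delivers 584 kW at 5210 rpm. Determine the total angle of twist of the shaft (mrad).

ω = 2π·5210/60 = 545.6 rad/s, so T = P/ω = 584×10³ / 545.6 = 1070 N·m.
J = πd⁴/32 = π(0.0886)⁴/32 = 6.050×10^-6 m⁴.
θ = T·L/(G·J) = 1070 × 2.75 / (75.3×10⁹ × 6.050×10^-6) = 6.462×10^-3 rad.

6.46 mrad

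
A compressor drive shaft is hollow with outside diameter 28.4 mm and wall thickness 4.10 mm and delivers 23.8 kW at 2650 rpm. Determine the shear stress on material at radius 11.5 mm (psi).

3010 psi

ω = 2π·2650/60 = 277.5 rad/s, so T = P/ω = 23.8×10³ / 277.5 = 85.76 N·m.
J = π(d_o⁴ − d_i⁴)/32 = π(0.0284⁴ − 0.0202⁴)/32 = 4.752×10^-8 m⁴.
Shear stress varies linearly with radius: τ = T·r/J = 85.76 × 0.0115 / 4.752×10^-8 = 2.075×10^7 Pa.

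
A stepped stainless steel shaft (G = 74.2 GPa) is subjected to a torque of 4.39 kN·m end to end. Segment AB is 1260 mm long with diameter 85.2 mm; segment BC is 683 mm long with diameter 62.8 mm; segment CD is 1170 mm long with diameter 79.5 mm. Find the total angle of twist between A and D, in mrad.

J_AB = π(0.0852)⁴/32 = 5.17×10^-6 m⁴; J_BC = π(0.0628)⁴/32 = 1.53×10^-6 m⁴; J_CD = π(0.0795)⁴/32 = 3.92×10^-6 m⁴.
θ = (T/G)·Σ L_i/J_i = (4390/74.2×10⁹)·(1.26/5.17×10^-6 + 0.683/1.53×10^-6 + 1.17/3.92×10^-6) = 0.05852 rad.

58.5 mrad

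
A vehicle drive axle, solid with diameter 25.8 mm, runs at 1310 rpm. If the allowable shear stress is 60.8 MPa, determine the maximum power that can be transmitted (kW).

J = πd⁴/32 = π(0.0258)⁴/32 = 4.350×10^-8 m⁴.
T_max = τ_allow·J/r = 6.08×10^7 × 4.350×10^-8 / 0.0129 = 205.0 N·m.
ω = 2π·1310/60 = 137.2 rad/s, so P_max = T_max·ω = 2.812×10^4 W.

28.1 kW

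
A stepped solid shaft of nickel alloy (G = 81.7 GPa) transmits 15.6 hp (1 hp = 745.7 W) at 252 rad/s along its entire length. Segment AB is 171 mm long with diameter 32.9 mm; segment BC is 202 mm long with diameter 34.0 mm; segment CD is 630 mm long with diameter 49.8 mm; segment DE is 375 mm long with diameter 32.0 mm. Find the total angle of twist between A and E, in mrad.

4.36 mrad

ω = 252 rad/s, so T = P/ω = 15.6×745.7 / 252.0 = 46.16 N·m.
J_AB = π(0.0329)⁴/32 = 1.15×10^-7 m⁴; J_BC = π(0.0340)⁴/32 = 1.31×10^-7 m⁴; J_CD = π(0.0498)⁴/32 = 6.04×10^-7 m⁴; J_DE = π(0.0320)⁴/32 = 1.03×10^-7 m⁴.
θ = (T/G)·Σ L_i/J_i = (46.16/81.7×10⁹)·(0.171/1.15×10^-7 + 0.202/1.31×10^-7 + 0.630/6.04×10^-7 + 0.375/1.03×10^-7) = 4.358×10^-3 rad.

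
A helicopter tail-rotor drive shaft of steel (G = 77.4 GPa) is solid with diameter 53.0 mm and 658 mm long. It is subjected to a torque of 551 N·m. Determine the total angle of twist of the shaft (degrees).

J = πd⁴/32 = π(0.0530)⁴/32 = 7.746×10^-7 m⁴.
θ = T·L/(G·J) = 551.0 × 0.658 / (77.4×10⁹ × 7.746×10^-7) = 6.047×10^-3 rad.

0.346°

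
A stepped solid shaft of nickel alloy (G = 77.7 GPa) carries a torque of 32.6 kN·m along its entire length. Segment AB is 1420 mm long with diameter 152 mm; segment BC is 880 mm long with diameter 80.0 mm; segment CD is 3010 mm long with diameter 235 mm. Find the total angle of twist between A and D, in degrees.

6.15°

J_AB = π(0.152)⁴/32 = 5.24×10^-5 m⁴; J_BC = π(0.0800)⁴/32 = 4.02×10^-6 m⁴; J_CD = π(0.235)⁴/32 = 2.99×10^-4 m⁴.
θ = (T/G)·Σ L_i/J_i = (32600/77.7×10⁹)·(1.42/5.24×10^-5 + 0.880/4.02×10^-6 + 3.01/2.99×10^-4) = 0.1074 rad.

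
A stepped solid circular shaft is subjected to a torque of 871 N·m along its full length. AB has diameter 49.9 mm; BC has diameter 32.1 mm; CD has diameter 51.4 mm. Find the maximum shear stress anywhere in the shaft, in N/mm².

134 N/mm²

Under the same torque, τ_max = 16T/(πd³) is largest where d is smallest — segment BC (d = 32.1 mm).
τ_max = 16·871.0/(π·(0.0321)³) = 1.341×10^8 Pa.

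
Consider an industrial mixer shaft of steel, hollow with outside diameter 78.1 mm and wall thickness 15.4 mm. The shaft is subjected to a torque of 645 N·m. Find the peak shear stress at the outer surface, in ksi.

J = π(d_o⁴ − d_i⁴)/32 = π(0.0781⁴ − 0.0473⁴)/32 = 3.161×10^-6 m⁴.
τ_max = T·r/J = 645.0 × 0.0390 / 3.161×10^-6 = 7.968×10^6 Pa.

1.16 ksi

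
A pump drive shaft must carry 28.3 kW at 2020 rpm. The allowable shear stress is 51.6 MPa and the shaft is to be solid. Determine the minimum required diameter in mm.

ω = 2π·2020/60 = 211.5 rad/s, so T = P/ω = 28.3×10³ / 211.5 = 133.8 N·m.
For a solid shaft τ_max = 16T/(πd³), so d = (16T/(π τ_allow))^(1/3) = (16·133.8/(π·5.16×10^7))^(1/3) = 0.02364 m.

23.6 mm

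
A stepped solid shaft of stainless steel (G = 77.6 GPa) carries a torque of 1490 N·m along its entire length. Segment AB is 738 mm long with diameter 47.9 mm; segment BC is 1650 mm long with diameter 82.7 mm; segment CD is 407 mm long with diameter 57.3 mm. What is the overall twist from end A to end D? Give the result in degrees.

J_AB = π(0.0479)⁴/32 = 5.17×10^-7 m⁴; J_BC = π(0.0827)⁴/32 = 4.59×10^-6 m⁴; J_CD = π(0.0573)⁴/32 = 1.06×10^-6 m⁴.
θ = (T/G)·Σ L_i/J_i = (1490/77.6×10⁹)·(0.738/5.17×10^-7 + 1.65/4.59×10^-6 + 0.407/1.06×10^-6) = 0.04170 rad.

2.39°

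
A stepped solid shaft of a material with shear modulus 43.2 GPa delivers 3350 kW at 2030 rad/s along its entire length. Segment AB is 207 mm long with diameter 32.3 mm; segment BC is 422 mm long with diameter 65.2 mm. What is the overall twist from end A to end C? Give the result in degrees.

ω = 2030 rad/s, so T = P/ω = 3350×10³ / 2030 = 1650 N·m.
J_AB = π(0.0323)⁴/32 = 1.07×10^-7 m⁴; J_BC = π(0.0652)⁴/32 = 1.77×10^-6 m⁴.
θ = (T/G)·Σ L_i/J_i = (1650/43.2×10⁹)·(0.207/1.07×10^-7 + 0.422/1.77×10^-6) = 0.08309 rad.

4.76°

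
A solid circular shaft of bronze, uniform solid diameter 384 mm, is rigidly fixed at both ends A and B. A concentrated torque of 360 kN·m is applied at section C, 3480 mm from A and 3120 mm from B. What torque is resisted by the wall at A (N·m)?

With uniform GJ and both ends fixed, compatibility θ_AC = θ_CB gives T_A·a = T_B·b, together with T_A + T_B = T₀.
T_A = T₀·b/(a+b) = 360000·3120/6600 = 170200 N·m; T_B = 189800 N·m.

170000 N·m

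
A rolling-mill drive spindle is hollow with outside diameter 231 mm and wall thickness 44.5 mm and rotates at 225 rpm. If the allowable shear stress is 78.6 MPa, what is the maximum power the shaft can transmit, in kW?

J = π(d_o⁴ − d_i⁴)/32 = π(0.231⁴ − 0.142⁴)/32 = 2.396×10^-4 m⁴.
T_max = τ_allow·J/r = 7.86×10^7 × 2.396×10^-4 / 0.116 = 163100 N·m.
ω = 2π·225/60 = 23.56 rad/s, so P_max = T_max·ω = 3.842×10^6 W.

3840 kW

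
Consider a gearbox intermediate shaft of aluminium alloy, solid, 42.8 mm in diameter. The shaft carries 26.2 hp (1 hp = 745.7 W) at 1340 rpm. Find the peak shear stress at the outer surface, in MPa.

9.04 MPa

ω = 2π·1340/60 = 140.3 rad/s, so T = P/ω = 26.2×745.7 / 140.3 = 139.2 N·m.
J = πd⁴/32 = π(0.0428)⁴/32 = 3.294×10^-7 m⁴.
τ_max = T·r/J = 139.2 × 0.0214 / 3.294×10^-7 = 9.044×10^6 Pa.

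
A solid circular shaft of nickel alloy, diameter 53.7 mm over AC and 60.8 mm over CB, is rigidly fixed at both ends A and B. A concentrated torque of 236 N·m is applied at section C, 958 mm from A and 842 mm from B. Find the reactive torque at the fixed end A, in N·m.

Compatibility: T_A·a/J_AC = T_B·b/J_CB with T_A + T_B = T₀.
J_AC = 8.16×10^-7 m⁴, J_CB = 1.34×10^-6 m⁴, so T_A = T₀·(J_AC/a)/((J_AC/a)+(J_CB/b)) = 82.24 N·m, T_B = 153.8 N·m.

82.2 N·m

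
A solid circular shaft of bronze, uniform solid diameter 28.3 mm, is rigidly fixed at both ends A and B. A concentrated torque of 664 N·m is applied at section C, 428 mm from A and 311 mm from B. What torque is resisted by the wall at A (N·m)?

279 N·m

With uniform GJ and both ends fixed, compatibility θ_AC = θ_CB gives T_A·a = T_B·b, together with T_A + T_B = T₀.
T_A = T₀·b/(a+b) = 664.0·311/739.0 = 279.4 N·m; T_B = 384.6 N·m.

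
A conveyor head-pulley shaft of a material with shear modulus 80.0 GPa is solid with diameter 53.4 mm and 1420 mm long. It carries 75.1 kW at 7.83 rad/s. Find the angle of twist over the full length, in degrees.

ω = 7.83 rad/s, so T = P/ω = 75.1×10³ / 7.830 = 9591 N·m.
J = πd⁴/32 = π(0.0534)⁴/32 = 7.983×10^-7 m⁴.
θ = T·L/(G·J) = 9591 × 1.42 / (80.0×10⁹ × 7.983×10^-7) = 0.2133 rad.

12.2°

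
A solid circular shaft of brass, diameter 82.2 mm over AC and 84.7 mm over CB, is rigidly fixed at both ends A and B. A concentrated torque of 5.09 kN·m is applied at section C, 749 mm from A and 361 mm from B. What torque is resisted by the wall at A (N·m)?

1520 N·m

Compatibility: T_A·a/J_AC = T_B·b/J_CB with T_A + T_B = T₀.
J_AC = 4.48×10^-6 m⁴, J_CB = 5.05×10^-6 m⁴, so T_A = T₀·(J_AC/a)/((J_AC/a)+(J_CB/b)) = 1524 N·m, T_B = 3566 N·m.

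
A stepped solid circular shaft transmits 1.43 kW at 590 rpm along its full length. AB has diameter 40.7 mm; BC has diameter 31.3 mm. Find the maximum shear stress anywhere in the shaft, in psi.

ω = 2π·590/60 = 61.78 rad/s, so T = P/ω = 1.43×10³ / 61.78 = 23.14 N·m.
Under the same torque, τ_max = 16T/(πd³) is largest where d is smallest — segment BC (d = 31.3 mm).
τ_max = 16·23.14/(π·(0.0313)³) = 3.844×10^6 Pa.

558 psi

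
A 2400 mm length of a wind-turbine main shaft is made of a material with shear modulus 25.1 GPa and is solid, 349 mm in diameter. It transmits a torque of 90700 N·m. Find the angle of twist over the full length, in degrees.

J = πd⁴/32 = π(0.349)⁴/32 = 1.456×10^-3 m⁴.
θ = T·L/(G·J) = 90700 × 2.40 / (25.1×10⁹ × 1.456×10^-3) = 5.954×10^-3 rad.

0.341°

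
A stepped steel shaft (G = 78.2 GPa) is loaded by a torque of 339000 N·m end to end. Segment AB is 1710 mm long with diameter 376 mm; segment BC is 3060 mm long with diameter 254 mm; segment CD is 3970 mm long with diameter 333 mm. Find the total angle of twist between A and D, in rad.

0.0505 rad

J_AB = π(0.376)⁴/32 = 1.96×10^-3 m⁴; J_BC = π(0.254)⁴/32 = 4.09×10^-4 m⁴; J_CD = π(0.333)⁴/32 = 1.21×10^-3 m⁴.
θ = (T/G)·Σ L_i/J_i = (339000/78.2×10⁹)·(1.71/1.96×10^-3 + 3.06/4.09×10^-4 + 3.97/1.21×10^-3) = 0.05050 rad.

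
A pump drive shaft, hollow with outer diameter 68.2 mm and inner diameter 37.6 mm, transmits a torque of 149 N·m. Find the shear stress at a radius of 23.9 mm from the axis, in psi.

J = π(d_o⁴ − d_i⁴)/32 = π(0.0682⁴ − 0.0376⁴)/32 = 1.928×10^-6 m⁴.
Shear stress varies linearly with radius: τ = T·r/J = 149.0 × 0.0239 / 1.928×10^-6 = 1.847×10^6 Pa.

268 psi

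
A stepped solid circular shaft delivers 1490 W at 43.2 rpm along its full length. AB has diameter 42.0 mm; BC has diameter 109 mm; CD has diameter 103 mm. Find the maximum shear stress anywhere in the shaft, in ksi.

ω = 2π·43.2/60 = 4.524 rad/s, so T = P/ω = 1490 / 4.524 = 329.4 N·m.
Under the same torque, τ_max = 16T/(πd³) is largest where d is smallest — segment AB (d = 42.0 mm).
τ_max = 16·329.4/(π·(0.0420)³) = 2.264×10^7 Pa.

3.28 ksi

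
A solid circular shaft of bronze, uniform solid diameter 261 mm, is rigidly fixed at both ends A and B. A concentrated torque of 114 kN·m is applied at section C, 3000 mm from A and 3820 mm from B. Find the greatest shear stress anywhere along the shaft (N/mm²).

With uniform GJ and both ends fixed, compatibility θ_AC = θ_CB gives T_A·a = T_B·b, together with T_A + T_B = T₀.
T_A = T₀·b/(a+b) = 114000·3820/6820 = 63850 N·m; T_B = 50150 N·m.
τ in each portion: τ_AC = 1.83×10^7 Pa, τ_CB = 1.44×10^7 Pa; maximum is in AC.
τ_max = T_AC·r/J = 63850·0.131/4.56×10^-4 = 1.829×10^7 Pa.

18.3 N/mm²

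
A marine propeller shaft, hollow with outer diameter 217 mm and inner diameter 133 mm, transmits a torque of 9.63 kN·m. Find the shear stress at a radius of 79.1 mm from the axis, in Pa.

J = π(d_o⁴ − d_i⁴)/32 = π(0.217⁴ − 0.133⁴)/32 = 1.870×10^-4 m⁴.
Shear stress varies linearly with radius: τ = T·r/J = 9630 × 0.0791 / 1.870×10^-4 = 4.074×10^6 Pa.

4.07e6 Pa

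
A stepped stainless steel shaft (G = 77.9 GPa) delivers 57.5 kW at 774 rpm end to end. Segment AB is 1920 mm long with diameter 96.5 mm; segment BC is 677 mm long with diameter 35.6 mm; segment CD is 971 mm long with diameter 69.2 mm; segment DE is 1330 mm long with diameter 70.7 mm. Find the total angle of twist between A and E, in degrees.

ω = 2π·774/60 = 81.05 rad/s, so T = P/ω = 57.5×10³ / 81.05 = 709.4 N·m.
J_AB = π(0.0965)⁴/32 = 8.51×10^-6 m⁴; J_BC = π(0.0356)⁴/32 = 1.58×10^-7 m⁴; J_CD = π(0.0692)⁴/32 = 2.25×10^-6 m⁴; J_DE = π(0.0707)⁴/32 = 2.45×10^-6 m⁴.
θ = (T/G)·Σ L_i/J_i = (709.4/77.9×10⁹)·(1.92/8.51×10^-6 + 0.677/1.58×10^-7 + 0.971/2.25×10^-6 + 1.33/2.45×10^-6) = 0.05002 rad.

2.87°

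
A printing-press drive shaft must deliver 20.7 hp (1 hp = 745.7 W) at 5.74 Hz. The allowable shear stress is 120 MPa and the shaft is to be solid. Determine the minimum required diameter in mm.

ω = 2π·5.74 = 36.07 rad/s, so T = P/ω = 20.7×745.7 / 36.07 = 428.0 N·m.
For a solid shaft τ_max = 16T/(πd³), so d = (16T/(π τ_allow))^(1/3) = (16·428.0/(π·1.20×10^8))^(1/3) = 0.02629 m.

26.3 mm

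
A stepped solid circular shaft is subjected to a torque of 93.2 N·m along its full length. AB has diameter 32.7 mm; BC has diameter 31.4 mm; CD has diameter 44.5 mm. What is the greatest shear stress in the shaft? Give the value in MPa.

Under the same torque, τ_max = 16T/(πd³) is largest where d is smallest — segment BC (d = 31.4 mm).
τ_max = 16·93.20/(π·(0.0314)³) = 1.533×10^7 Pa.

15.3 MPa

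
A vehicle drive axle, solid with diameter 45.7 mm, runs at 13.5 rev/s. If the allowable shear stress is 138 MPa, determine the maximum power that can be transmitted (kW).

219 kW

J = πd⁴/32 = π(0.0457)⁴/32 = 4.282×10^-7 m⁴.
T_max = τ_allow·J/r = 1.38×10^8 × 4.282×10^-7 / 0.0229 = 2586 N·m.
ω = 2π·13.5 = 84.82 rad/s, so P_max = T_max·ω = 2.194×10^5 W.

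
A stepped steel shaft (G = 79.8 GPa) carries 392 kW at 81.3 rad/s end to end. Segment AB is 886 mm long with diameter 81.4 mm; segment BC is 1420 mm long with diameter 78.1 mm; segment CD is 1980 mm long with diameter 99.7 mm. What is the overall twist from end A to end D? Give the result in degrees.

2.76°

ω = 81.3 rad/s, so T = P/ω = 392×10³ / 81.30 = 4822 N·m.
J_AB = π(0.0814)⁴/32 = 4.31×10^-6 m⁴; J_BC = π(0.0781)⁴/32 = 3.65×10^-6 m⁴; J_CD = π(0.0997)⁴/32 = 9.70×10^-6 m⁴.
θ = (T/G)·Σ L_i/J_i = (4822/79.8×10⁹)·(0.886/4.31×10^-6 + 1.42/3.65×10^-6 + 1.98/9.70×10^-6) = 0.04824 rad.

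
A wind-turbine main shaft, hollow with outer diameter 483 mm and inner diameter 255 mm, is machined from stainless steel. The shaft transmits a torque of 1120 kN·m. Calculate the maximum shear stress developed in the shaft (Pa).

J = π(d_o⁴ − d_i⁴)/32 = π(0.483⁴ − 0.255⁴)/32 = 4.928×10^-3 m⁴.
τ_max = T·r/J = 1.120e6 × 0.241 / 4.928×10^-3 = 5.489×10^7 Pa.

5.49e7 Pa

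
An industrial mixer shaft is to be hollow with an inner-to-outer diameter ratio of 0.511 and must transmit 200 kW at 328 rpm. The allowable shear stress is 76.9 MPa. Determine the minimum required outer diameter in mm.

ω = 2π·328/60 = 34.35 rad/s, so T = P/ω = 200×10³ / 34.35 = 5823 N·m.
For a hollow shaft with d_i/d_o = 0.511: τ_max = 16T/(π d_o³ (1−k⁴)), so d_o = [16T/(π τ_allow (1−k⁴))]^(1/3) = [16·5823/(π·7.69×10^7·0.9318)]^(1/3) = 0.07452 m.

74.5 mm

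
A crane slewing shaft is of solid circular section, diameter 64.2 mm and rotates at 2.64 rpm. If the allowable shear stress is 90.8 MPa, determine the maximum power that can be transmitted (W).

J = πd⁴/32 = π(0.0642)⁴/32 = 1.668×10^-6 m⁴.
T_max = τ_allow·J/r = 9.08×10^7 × 1.668×10^-6 / 0.0321 = 4718 N·m.
ω = 2π·2.64/60 = 0.2765 rad/s, so P_max = T_max·ω = 1304 W.

1300 W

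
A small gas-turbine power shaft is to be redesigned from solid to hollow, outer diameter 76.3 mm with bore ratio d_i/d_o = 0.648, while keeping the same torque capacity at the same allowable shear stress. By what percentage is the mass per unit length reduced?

Equal τ_max and T ⇒ the solid shaft needs d_s³ = d_o³(1−k⁴), so d_s = 76.3·(1−0.648⁴)^(1/3) = 71.52 mm.
Area ratio A_h/A_s = d_o²(1−k²)/d_s² = (1−k²)/(1−k⁴)^(2/3) = 0.6602.
Mass saving = 1 − 0.6602 = 34.0 %.

34.0 %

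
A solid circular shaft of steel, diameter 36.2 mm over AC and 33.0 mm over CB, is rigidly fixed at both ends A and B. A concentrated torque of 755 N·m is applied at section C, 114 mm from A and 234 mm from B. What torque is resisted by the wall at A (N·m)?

Compatibility: T_A·a/J_AC = T_B·b/J_CB with T_A + T_B = T₀.
J_AC = 1.69×10^-7 m⁴, J_CB = 1.16×10^-7 m⁴, so T_A = T₀·(J_AC/a)/((J_AC/a)+(J_CB/b)) = 564.9 N·m, T_B = 190.1 N·m.

565 N·m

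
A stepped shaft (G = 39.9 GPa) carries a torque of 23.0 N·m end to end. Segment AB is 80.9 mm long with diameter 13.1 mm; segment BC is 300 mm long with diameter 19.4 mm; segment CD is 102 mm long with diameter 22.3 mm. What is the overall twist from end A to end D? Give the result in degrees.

J_AB = π(0.0131)⁴/32 = 2.89×10^-9 m⁴; J_BC = π(0.0194)⁴/32 = 1.39×10^-8 m⁴; J_CD = π(0.0223)⁴/32 = 2.43×10^-8 m⁴.
θ = (T/G)·Σ L_i/J_i = (23.00/39.9×10⁹)·(0.0809/2.89×10^-9 + 0.300/1.39×10^-8 + 0.102/2.43×10^-8) = 0.03099 rad.

1.78°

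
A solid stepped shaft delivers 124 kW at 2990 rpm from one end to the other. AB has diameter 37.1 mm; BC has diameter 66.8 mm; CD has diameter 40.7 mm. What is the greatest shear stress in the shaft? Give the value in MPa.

ω = 2π·2990/60 = 313.1 rad/s, so T = P/ω = 124×10³ / 313.1 = 396.0 N·m.
Under the same torque, τ_max = 16T/(πd³) is largest where d is smallest — segment AB (d = 37.1 mm).
τ_max = 16·396.0/(π·(0.0371)³) = 3.950×10^7 Pa.

39.5 MPa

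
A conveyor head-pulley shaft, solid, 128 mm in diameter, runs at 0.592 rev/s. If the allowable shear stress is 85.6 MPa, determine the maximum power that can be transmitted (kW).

J = πd⁴/32 = π(0.128)⁴/32 = 2.635×10^-5 m⁴.
T_max = τ_allow·J/r = 8.56×10^7 × 2.635×10^-5 / 0.0640 = 35250 N·m.
ω = 2π·0.592 = 3.720 rad/s, so P_max = T_max·ω = 1.311×10^5 W.

131 kW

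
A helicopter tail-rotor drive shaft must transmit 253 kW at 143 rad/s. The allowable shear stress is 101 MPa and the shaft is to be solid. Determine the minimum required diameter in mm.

ω = 143 rad/s, so T = P/ω = 253×10³ / 143.0 = 1769 N·m.
For a solid shaft τ_max = 16T/(πd³), so d = (16T/(π τ_allow))^(1/3) = (16·1769/(π·1.01×10^8))^(1/3) = 0.04468 m.

44.7 mm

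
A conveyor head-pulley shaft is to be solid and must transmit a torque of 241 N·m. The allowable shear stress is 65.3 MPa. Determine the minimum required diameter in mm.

26.6 mm

For a solid shaft τ_max = 16T/(πd³), so d = (16T/(π τ_allow))^(1/3) = (16·241.0/(π·6.53×10^7))^(1/3) = 0.02659 m.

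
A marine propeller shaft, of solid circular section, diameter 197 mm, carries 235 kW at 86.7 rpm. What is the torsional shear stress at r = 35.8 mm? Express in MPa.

6.27 MPa

ω = 2π·86.7/60 = 9.079 rad/s, so T = P/ω = 235×10³ / 9.079 = 25880 N·m.
J = πd⁴/32 = π(0.197)⁴/32 = 1.479×10^-4 m⁴.
Shear stress varies linearly with radius: τ = T·r/J = 25880 × 0.0358 / 1.479×10^-4 = 6.267×10^6 Pa.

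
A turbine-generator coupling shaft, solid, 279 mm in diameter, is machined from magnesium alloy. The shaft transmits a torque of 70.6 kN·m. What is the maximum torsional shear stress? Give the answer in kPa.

J = πd⁴/32 = π(0.279)⁴/32 = 5.949×10^-4 m⁴.
τ_max = T·r/J = 70600 × 0.140 / 5.949×10^-4 = 1.656×10^7 Pa.

16600 kPa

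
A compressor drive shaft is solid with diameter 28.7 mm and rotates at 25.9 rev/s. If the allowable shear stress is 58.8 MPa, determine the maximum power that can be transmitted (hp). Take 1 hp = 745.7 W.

59.6 hp

J = πd⁴/32 = π(0.0287)⁴/32 = 6.661×10^-8 m⁴.
T_max = τ_allow·J/r = 5.88×10^7 × 6.661×10^-8 / 0.0143 = 272.9 N·m.
ω = 2π·25.9 = 162.7 rad/s, so P_max = T_max·ω = 4.442×10^4 W.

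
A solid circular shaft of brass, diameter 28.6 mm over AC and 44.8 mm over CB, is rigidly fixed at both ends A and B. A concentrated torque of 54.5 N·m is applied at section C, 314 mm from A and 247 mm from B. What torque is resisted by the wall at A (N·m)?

Compatibility: T_A·a/J_AC = T_B·b/J_CB with T_A + T_B = T₀.
J_AC = 6.57×10^-8 m⁴, J_CB = 3.95×10^-7 m⁴, so T_A = T₀·(J_AC/a)/((J_AC/a)+(J_CB/b)) = 6.298 N·m, T_B = 48.20 N·m.

6.30 N·m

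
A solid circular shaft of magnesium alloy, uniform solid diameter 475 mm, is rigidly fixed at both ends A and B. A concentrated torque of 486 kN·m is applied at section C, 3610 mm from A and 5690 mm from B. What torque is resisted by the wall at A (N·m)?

297000 N·m

With uniform GJ and both ends fixed, compatibility θ_AC = θ_CB gives T_A·a = T_B·b, together with T_A + T_B = T₀.
T_A = T₀·b/(a+b) = 486000·5690/9300 = 297300 N·m; T_B = 188700 N·m.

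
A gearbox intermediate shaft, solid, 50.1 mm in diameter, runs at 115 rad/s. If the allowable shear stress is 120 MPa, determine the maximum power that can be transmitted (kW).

341 kW

J = πd⁴/32 = π(0.0501)⁴/32 = 6.185×10^-7 m⁴.
T_max = τ_allow·J/r = 1.20×10^8 × 6.185×10^-7 / 0.0250 = 2963 N·m.
ω = 115 rad/s, so P_max = T_max·ω = 3.407×10^5 W.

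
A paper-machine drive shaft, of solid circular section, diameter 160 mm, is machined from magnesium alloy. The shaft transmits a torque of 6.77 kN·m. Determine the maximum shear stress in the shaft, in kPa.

J = πd⁴/32 = π(0.160)⁴/32 = 6.434×10^-5 m⁴.
τ_max = T·r/J = 6770 × 0.0800 / 6.434×10^-5 = 8.418×10^6 Pa.

8420 kPa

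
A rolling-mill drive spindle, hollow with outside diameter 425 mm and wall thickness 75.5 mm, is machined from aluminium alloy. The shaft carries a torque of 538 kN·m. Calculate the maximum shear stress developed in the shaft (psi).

J = π(d_o⁴ − d_i⁴)/32 = π(0.425⁴ − 0.274⁴)/32 = 2.650×10^-3 m⁴.
τ_max = T·r/J = 538000 × 0.212 / 2.650×10^-3 = 4.315×10^7 Pa.

6260 psi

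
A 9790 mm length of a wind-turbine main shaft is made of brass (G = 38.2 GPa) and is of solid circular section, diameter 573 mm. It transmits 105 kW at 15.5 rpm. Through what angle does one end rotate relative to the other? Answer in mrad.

ω = 2π·15.5/60 = 1.623 rad/s, so T = P/ω = 105×10³ / 1.623 = 64690 N·m.
J = πd⁴/32 = π(0.573)⁴/32 = 0.01058 m⁴.
θ = T·L/(G·J) = 64690 × 9.79 / (38.2×10⁹ × 0.01058) = 1.566×10^-3 rad.

1.57 mrad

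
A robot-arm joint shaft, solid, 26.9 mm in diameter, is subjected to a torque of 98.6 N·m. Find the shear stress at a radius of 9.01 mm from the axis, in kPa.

J = πd⁴/32 = π(0.0269)⁴/32 = 5.141×10^-8 m⁴.
Shear stress varies linearly with radius: τ = T·r/J = 98.60 × 0.00901 / 5.141×10^-8 = 1.728×10^7 Pa.

17300 kPa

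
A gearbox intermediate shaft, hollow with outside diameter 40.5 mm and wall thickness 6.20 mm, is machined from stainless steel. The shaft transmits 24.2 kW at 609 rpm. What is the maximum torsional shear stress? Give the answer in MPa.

ω = 2π·609/60 = 63.77 rad/s, so T = P/ω = 24.2×10³ / 63.77 = 379.5 N·m.
J = π(d_o⁴ − d_i⁴)/32 = π(0.0405⁴ − 0.0281⁴)/32 = 2.029×10^-7 m⁴.
τ_max = T·r/J = 379.5 × 0.0203 / 2.029×10^-7 = 3.787×10^7 Pa.

37.9 MPa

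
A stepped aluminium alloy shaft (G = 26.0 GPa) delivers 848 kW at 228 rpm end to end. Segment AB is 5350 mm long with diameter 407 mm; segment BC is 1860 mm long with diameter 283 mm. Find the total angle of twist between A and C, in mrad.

ω = 2π·228/60 = 23.88 rad/s, so T = P/ω = 848×10³ / 23.88 = 35520 N·m.
J_AB = π(0.407)⁴/32 = 2.69×10^-3 m⁴; J_BC = π(0.283)⁴/32 = 6.30×10^-4 m⁴.
θ = (T/G)·Σ L_i/J_i = (35520/26.0×10⁹)·(5.35/2.69×10^-3 + 1.86/6.30×10^-4) = 6.748×10^-3 rad.

6.75 mrad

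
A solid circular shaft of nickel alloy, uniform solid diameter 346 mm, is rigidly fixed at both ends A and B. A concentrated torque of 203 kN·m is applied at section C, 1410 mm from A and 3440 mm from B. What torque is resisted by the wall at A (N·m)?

144000 N·m

With uniform GJ and both ends fixed, compatibility θ_AC = θ_CB gives T_A·a = T_B·b, together with T_A + T_B = T₀.
T_A = T₀·b/(a+b) = 203000·3440/4850 = 144000 N·m; T_B = 59020 N·m.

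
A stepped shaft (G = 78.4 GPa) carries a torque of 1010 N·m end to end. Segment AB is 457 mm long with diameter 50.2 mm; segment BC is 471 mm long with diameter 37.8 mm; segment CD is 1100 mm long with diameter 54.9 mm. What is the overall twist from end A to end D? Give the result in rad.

J_AB = π(0.0502)⁴/32 = 6.23×10^-7 m⁴; J_BC = π(0.0378)⁴/32 = 2.00×10^-7 m⁴; J_CD = π(0.0549)⁴/32 = 8.92×10^-7 m⁴.
θ = (T/G)·Σ L_i/J_i = (1010/78.4×10⁹)·(0.457/6.23×10^-7 + 0.471/2.00×10^-7 + 1.10/8.92×10^-7) = 0.05561 rad.

0.0556 rad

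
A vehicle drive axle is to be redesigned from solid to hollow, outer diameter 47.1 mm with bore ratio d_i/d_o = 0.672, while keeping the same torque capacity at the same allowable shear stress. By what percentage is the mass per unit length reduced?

Equal τ_max and T ⇒ the solid shaft needs d_s³ = d_o³(1−k⁴), so d_s = 47.1·(1−0.672⁴)^(1/3) = 43.65 mm.
Area ratio A_h/A_s = d_o²(1−k²)/d_s² = (1−k²)/(1−k⁴)^(2/3) = 0.6385.
Mass saving = 1 − 0.6385 = 36.2 %.

36.2 %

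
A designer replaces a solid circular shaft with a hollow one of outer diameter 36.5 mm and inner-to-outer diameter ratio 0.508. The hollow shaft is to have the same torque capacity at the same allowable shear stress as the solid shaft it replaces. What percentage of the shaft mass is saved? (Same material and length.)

Equal τ_max and T ⇒ the solid shaft needs d_s³ = d_o³(1−k⁴), so d_s = 36.5·(1−0.508⁴)^(1/3) = 35.67 mm.
Area ratio A_h/A_s = d_o²(1−k²)/d_s² = (1−k²)/(1−k⁴)^(2/3) = 0.7768.
Mass saving = 1 − 0.7768 = 22.3 %.

22.3 %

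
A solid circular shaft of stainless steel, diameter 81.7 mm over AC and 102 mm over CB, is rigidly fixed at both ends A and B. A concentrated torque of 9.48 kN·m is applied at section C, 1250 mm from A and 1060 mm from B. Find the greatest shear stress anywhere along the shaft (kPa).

33700 kPa

Compatibility: T_A·a/J_AC = T_B·b/J_CB with T_A + T_B = T₀.
J_AC = 4.37×10^-6 m⁴, J_CB = 1.06×10^-5 m⁴, so T_A = T₀·(J_AC/a)/((J_AC/a)+(J_CB/b)) = 2453 N·m, T_B = 7027 N·m.
τ in each portion: τ_AC = 2.29×10^7 Pa, τ_CB = 3.37×10^7 Pa; maximum is in CB.
τ_max = T_CB·r/J = 7027·0.0510/1.06×10^-5 = 3.372×10^7 Pa.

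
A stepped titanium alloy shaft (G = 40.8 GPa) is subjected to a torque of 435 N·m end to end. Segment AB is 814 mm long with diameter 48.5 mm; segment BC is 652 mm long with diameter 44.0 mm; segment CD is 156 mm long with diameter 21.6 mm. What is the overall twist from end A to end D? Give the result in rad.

0.113 rad

J_AB = π(0.0485)⁴/32 = 5.43×10^-7 m⁴; J_BC = π(0.0440)⁴/32 = 3.68×10^-7 m⁴; J_CD = π(0.0216)⁴/32 = 2.14×10^-8 m⁴.
θ = (T/G)·Σ L_i/J_i = (435.0/40.8×10⁹)·(0.814/5.43×10^-7 + 0.652/3.68×10^-7 + 0.156/2.14×10^-8) = 0.1127 rad.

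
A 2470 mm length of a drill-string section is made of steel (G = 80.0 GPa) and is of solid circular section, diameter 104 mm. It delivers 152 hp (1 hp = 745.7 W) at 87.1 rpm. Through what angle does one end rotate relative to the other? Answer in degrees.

1.91°

ω = 2π·87.1/60 = 9.121 rad/s, so T = P/ω = 152×745.7 / 9.121 = 12430 N·m.
J = πd⁴/32 = π(0.104)⁴/32 = 1.149×10^-5 m⁴.
θ = T·L/(G·J) = 12430 × 2.47 / (80.0×10⁹ × 1.149×10^-5) = 0.03341 rad.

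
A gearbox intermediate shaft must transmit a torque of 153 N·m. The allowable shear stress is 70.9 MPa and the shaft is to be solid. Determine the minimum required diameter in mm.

22.2 mm

For a solid shaft τ_max = 16T/(πd³), so d = (16T/(π τ_allow))^(1/3) = (16·153.0/(π·7.09×10^7))^(1/3) = 0.02223 m.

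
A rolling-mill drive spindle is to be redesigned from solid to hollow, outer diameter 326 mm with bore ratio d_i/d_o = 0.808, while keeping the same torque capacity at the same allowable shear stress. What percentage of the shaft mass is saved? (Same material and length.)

49.7 %

Equal τ_max and T ⇒ the solid shaft needs d_s³ = d_o³(1−k⁴), so d_s = 326·(1−0.808⁴)^(1/3) = 270.9 mm.
Area ratio A_h/A_s = d_o²(1−k²)/d_s² = (1−k²)/(1−k⁴)^(2/3) = 0.5027.
Mass saving = 1 − 0.5027 = 49.7 %.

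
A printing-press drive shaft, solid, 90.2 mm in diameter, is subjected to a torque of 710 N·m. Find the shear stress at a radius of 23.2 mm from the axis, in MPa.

J = πd⁴/32 = π(0.0902)⁴/32 = 6.499×10^-6 m⁴.
Shear stress varies linearly with radius: τ = T·r/J = 710.0 × 0.0232 / 6.499×10^-6 = 2.535×10^6 Pa.

2.53 MPa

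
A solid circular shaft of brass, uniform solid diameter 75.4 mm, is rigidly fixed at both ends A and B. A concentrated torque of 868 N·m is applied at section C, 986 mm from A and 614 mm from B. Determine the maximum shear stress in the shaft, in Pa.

With uniform GJ and both ends fixed, compatibility θ_AC = θ_CB gives T_A·a = T_B·b, together with T_A + T_B = T₀.
T_A = T₀·b/(a+b) = 868.0·614/1600 = 333.1 N·m; T_B = 534.9 N·m.
τ in each portion: τ_AC = 3.96×10^6 Pa, τ_CB = 6.36×10^6 Pa; maximum is in CB.
τ_max = T_CB·r/J = 534.9·0.0377/3.17×10^-6 = 6.355×10^6 Pa.

6.36e6 Pa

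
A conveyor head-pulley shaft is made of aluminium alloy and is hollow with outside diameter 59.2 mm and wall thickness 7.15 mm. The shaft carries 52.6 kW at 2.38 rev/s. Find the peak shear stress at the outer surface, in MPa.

ω = 2π·2.38 = 14.95 rad/s, so T = P/ω = 52.6×10³ / 14.95 = 3517 N·m.
J = π(d_o⁴ − d_i⁴)/32 = π(0.0592⁴ − 0.0449⁴)/32 = 8.068×10^-7 m⁴.
τ_max = T·r/J = 3517 × 0.0296 / 8.068×10^-7 = 1.290×10^8 Pa.

129 MPa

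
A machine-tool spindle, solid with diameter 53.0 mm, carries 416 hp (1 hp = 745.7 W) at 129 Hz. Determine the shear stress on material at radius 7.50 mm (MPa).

ω = 2π·129 = 810.5 rad/s, so T = P/ω = 416×745.7 / 810.5 = 382.7 N·m.
J = πd⁴/32 = π(0.0530)⁴/32 = 7.746×10^-7 m⁴.
Shear stress varies linearly with radius: τ = T·r/J = 382.7 × 0.00750 / 7.746×10^-7 = 3.705×10^6 Pa.

3.71 MPa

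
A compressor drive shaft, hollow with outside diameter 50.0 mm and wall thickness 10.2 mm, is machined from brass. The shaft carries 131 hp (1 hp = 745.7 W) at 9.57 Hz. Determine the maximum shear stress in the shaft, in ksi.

10.9 ksi

ω = 2π·9.57 = 60.13 rad/s, so T = P/ω = 131×745.7 / 60.13 = 1625 N·m.
J = π(d_o⁴ − d_i⁴)/32 = π(0.0500⁴ − 0.0296⁴)/32 = 5.382×10^-7 m⁴.
τ_max = T·r/J = 1625 × 0.0250 / 5.382×10^-7 = 7.546×10^7 Pa.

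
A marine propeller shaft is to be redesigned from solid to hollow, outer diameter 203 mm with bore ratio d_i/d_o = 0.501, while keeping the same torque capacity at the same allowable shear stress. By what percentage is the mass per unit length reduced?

21.8 %

Equal τ_max and T ⇒ the solid shaft needs d_s³ = d_o³(1−k⁴), so d_s = 203·(1−0.501⁴)^(1/3) = 198.6 mm.
Area ratio A_h/A_s = d_o²(1−k²)/d_s² = (1−k²)/(1−k⁴)^(2/3) = 0.7822.
Mass saving = 1 − 0.7822 = 21.8 %.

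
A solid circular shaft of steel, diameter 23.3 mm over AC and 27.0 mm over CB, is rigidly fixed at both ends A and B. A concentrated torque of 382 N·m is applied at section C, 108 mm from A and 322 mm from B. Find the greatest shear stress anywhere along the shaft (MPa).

95.8 MPa

Compatibility: T_A·a/J_AC = T_B·b/J_CB with T_A + T_B = T₀.
J_AC = 2.89×10^-8 m⁴, J_CB = 5.22×10^-8 m⁴, so T_A = T₀·(J_AC/a)/((J_AC/a)+(J_CB/b)) = 238.0 N·m, T_B = 144.0 N·m.
τ in each portion: τ_AC = 9.58×10^7 Pa, τ_CB = 3.72×10^7 Pa; maximum is in AC.
τ_max = T_AC·r/J = 238.0·0.0117/2.89×10^-8 = 9.584×10^7 Pa.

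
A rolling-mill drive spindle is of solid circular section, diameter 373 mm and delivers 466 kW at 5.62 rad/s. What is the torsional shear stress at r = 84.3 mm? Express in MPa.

3.68 MPa

ω = 5.62 rad/s, so T = P/ω = 466×10³ / 5.620 = 82920 N·m.
J = πd⁴/32 = π(0.373)⁴/32 = 1.900×10^-3 m⁴.
Shear stress varies linearly with radius: τ = T·r/J = 82920 × 0.0843 / 1.900×10^-3 = 3.678×10^6 Pa.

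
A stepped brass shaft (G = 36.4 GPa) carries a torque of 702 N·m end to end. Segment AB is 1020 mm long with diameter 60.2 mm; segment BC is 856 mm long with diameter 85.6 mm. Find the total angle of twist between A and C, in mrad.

18.4 mrad

J_AB = π(0.0602)⁴/32 = 1.29×10^-6 m⁴; J_BC = π(0.0856)⁴/32 = 5.27×10^-6 m⁴.
θ = (T/G)·Σ L_i/J_i = (702.0/36.4×10⁹)·(1.02/1.29×10^-6 + 0.856/5.27×10^-6) = 0.01839 rad.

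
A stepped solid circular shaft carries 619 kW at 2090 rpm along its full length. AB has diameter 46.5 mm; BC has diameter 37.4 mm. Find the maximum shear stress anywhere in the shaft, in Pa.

ω = 2π·2090/60 = 218.9 rad/s, so T = P/ω = 619×10³ / 218.9 = 2828 N·m.
Under the same torque, τ_max = 16T/(πd³) is largest where d is smallest — segment BC (d = 37.4 mm).
τ_max = 16·2828/(π·(0.0374)³) = 2.753×10^8 Pa.

2.75e8 Pa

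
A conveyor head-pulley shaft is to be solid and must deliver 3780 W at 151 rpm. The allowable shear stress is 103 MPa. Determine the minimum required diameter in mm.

22.8 mm

ω = 2π·151/60 = 15.81 rad/s, so T = P/ω = 3780 / 15.81 = 239.0 N·m.
For a solid shaft τ_max = 16T/(πd³), so d = (16T/(π τ_allow))^(1/3) = (16·239.0/(π·1.03×10^8))^(1/3) = 0.02278 m.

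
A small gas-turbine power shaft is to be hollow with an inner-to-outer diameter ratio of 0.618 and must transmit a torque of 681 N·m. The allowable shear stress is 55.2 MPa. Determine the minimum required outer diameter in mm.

41.9 mm

For a hollow shaft with d_i/d_o = 0.618: τ_max = 16T/(π d_o³ (1−k⁴)), so d_o = [16T/(π τ_allow (1−k⁴))]^(1/3) = [16·681.0/(π·5.52×10^7·0.8541)]^(1/3) = 0.04190 m.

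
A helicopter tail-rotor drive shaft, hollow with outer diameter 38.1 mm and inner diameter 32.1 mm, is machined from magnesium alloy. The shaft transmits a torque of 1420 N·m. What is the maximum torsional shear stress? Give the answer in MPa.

264 MPa

J = π(d_o⁴ − d_i⁴)/32 = π(0.0381⁴ − 0.0321⁴)/32 = 1.026×10^-7 m⁴.
τ_max = T·r/J = 1420 × 0.0191 / 1.026×10^-7 = 2.636×10^8 Pa.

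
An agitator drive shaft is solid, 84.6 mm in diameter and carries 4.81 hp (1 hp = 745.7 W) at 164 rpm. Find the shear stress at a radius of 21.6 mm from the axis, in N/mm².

0.897 N/mm²

ω = 2π·164/60 = 17.17 rad/s, so T = P/ω = 4.81×745.7 / 17.17 = 208.9 N·m.
J = πd⁴/32 = π(0.0846)⁴/32 = 5.029×10^-6 m⁴.
Shear stress varies linearly with radius: τ = T·r/J = 208.9 × 0.0216 / 5.029×10^-6 = 8.970×10^5 Pa.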